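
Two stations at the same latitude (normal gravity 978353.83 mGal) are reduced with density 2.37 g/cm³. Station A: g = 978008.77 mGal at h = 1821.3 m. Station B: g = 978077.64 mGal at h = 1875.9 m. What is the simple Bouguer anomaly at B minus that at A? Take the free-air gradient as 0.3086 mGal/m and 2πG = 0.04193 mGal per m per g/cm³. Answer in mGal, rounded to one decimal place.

Δg_SB(A) = 978008.77 − 978353.83 + 0.3086×1821.3 − 0.04193×2.37×1821.3 = 36.00 mGal
Δg_SB(B) = 978077.64 − 978353.83 + 0.3086×1875.9 − 0.04193×2.37×1875.9 = 116.30 mGal
Difference = 116.30 − (36.00) = 80.30 mGal

80.3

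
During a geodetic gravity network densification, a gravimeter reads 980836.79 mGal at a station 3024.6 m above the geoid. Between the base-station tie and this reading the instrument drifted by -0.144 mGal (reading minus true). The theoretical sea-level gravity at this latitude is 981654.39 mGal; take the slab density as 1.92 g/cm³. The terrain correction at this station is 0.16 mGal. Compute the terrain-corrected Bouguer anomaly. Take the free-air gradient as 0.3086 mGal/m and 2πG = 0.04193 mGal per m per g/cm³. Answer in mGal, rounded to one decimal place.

-127.4

Drift-corrected reading = 980836.79 − (-0.144) = 980836.934 mGal
Free-air correction = 0.3086 × 3024.6 = 933.39 mGal
Free-air anomaly = 980836.934 − 981654.39 + (933.39) = 115.934 mGal
Bouguer slab correction = 0.04193 × 1.92 × 3024.6 = 243.50 mGal
Simple Bouguer anomaly = 115.934 − (243.50) = -127.566 mGal
Complete Bouguer anomaly = -127.566 + 0.16 = -127.406 mGal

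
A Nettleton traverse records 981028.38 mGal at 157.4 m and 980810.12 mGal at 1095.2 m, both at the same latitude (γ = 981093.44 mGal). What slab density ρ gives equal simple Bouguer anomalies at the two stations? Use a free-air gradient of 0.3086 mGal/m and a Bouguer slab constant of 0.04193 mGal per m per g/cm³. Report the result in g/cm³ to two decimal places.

Δg_obs = 980810.12 − 981028.38 = -218.26 mGal over Δh = 1095.2 − 157.4 = 937.8 m
Equal Bouguer anomalies ⇒ Δg_obs + (0.3086 − 0.04193ρ)·Δh = 0
0.3086 − 0.04193ρ = −Δg_obs/Δh = 0.23274
ρ = (0.3086 − 0.23274) / 0.04193 = 1.81 g/cm³

1.81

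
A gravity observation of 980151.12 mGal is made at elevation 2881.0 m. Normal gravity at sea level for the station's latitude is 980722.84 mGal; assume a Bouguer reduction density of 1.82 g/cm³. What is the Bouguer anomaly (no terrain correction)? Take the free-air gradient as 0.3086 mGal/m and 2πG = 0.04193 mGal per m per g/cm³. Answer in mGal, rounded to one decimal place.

97.5

Free-air correction = 0.3086 × 2881.0 = 889.08 mGal
Free-air anomaly = 980151.12 − 980722.84 + (889.08) = 317.36 mGal
Bouguer slab correction = 0.04193 × 1.82 × 2881.0 = 219.86 mGal
Simple Bouguer anomaly = 317.36 − (219.86) = 97.50 mGal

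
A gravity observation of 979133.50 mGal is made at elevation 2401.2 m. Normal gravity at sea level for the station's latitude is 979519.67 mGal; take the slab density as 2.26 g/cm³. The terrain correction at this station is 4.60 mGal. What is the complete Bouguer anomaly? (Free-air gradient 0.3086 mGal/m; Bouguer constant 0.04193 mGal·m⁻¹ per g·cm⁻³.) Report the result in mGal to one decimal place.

Free-air correction = 0.3086 × 2401.2 = 741.01 mGal
Free-air anomaly = 979133.50 − 979519.67 + (741.01) = 354.84 mGal
Bouguer slab correction = 0.04193 × 2.26 × 2401.2 = 227.54 mGal
Simple Bouguer anomaly = 354.84 − (227.54) = 127.30 mGal
Complete Bouguer anomaly = 127.30 + 4.60 = 131.90 mGal

131.9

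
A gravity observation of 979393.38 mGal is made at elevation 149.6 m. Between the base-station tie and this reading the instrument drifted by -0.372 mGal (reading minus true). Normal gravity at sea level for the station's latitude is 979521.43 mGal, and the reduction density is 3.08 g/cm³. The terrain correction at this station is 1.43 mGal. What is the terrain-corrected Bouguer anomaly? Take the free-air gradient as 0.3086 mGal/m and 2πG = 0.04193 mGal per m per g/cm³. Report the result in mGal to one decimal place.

Drift-corrected reading = 979393.38 − (-0.372) = 979393.752 mGal
Free-air correction = 0.3086 × 149.6 = 46.17 mGal
Free-air anomaly = 979393.752 − 979521.43 + (46.17) = -81.508 mGal
Bouguer slab correction = 0.04193 × 3.08 × 149.6 = 19.32 mGal
Simple Bouguer anomaly = -81.508 − (19.32) = -100.828 mGal
Complete Bouguer anomaly = -100.828 + 1.43 = -99.398 mGal

-99.4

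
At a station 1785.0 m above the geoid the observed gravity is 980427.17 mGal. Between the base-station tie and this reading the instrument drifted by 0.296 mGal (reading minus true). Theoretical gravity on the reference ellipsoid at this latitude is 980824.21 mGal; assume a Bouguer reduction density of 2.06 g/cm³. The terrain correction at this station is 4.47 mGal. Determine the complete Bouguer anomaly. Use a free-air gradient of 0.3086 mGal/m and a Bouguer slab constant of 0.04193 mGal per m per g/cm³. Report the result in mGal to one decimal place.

Drift-corrected reading = 980427.17 − (0.296) = 980426.874 mGal
Free-air correction = 0.3086 × 1785.0 = 550.85 mGal
Free-air anomaly = 980426.874 − 980824.21 + (550.85) = 153.514 mGal
Bouguer slab correction = 0.04193 × 2.06 × 1785.0 = 154.18 mGal
Simple Bouguer anomaly = 153.514 − (154.18) = -0.666 mGal
Complete Bouguer anomaly = -0.666 + 4.47 = 3.804 mGal

3.8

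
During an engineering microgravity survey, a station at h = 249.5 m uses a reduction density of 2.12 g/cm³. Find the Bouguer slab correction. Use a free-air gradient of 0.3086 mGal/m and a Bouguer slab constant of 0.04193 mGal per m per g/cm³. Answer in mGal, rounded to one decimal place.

22.2

Bouguer slab correction = 0.04193 × 2.12 × 249.5 = 22.2 mGal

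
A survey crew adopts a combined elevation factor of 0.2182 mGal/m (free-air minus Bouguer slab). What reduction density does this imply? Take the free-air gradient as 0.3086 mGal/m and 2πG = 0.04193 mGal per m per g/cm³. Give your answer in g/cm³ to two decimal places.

0.2182 = 0.3086 − 0.04193 × ρ
ρ = (0.3086 − 0.2182) / 0.04193 = 2.16 g/cm³

2.16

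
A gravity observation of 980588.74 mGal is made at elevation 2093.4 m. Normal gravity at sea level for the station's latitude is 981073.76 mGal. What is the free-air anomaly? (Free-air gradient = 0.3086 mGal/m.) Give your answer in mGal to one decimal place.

Free-air correction = 0.3086 × 2093.4 = 646.02 mGal
Free-air anomaly = 980588.74 − 981073.76 + (646.02) = 161.00 mGal

161.0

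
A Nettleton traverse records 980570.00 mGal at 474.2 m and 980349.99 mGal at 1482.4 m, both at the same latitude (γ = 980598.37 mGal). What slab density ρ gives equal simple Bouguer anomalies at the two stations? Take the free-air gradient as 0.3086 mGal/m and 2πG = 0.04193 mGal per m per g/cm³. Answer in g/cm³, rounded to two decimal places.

2.16

Δg_obs = 980349.99 − 980570.00 = -220.01 mGal over Δh = 1482.4 − 474.2 = 1008.2 m
Equal Bouguer anomalies ⇒ Δg_obs + (0.3086 − 0.04193ρ)·Δh = 0
0.3086 − 0.04193ρ = −Δg_obs/Δh = 0.21822
ρ = (0.3086 − 0.21822) / 0.04193 = 2.16 g/cm³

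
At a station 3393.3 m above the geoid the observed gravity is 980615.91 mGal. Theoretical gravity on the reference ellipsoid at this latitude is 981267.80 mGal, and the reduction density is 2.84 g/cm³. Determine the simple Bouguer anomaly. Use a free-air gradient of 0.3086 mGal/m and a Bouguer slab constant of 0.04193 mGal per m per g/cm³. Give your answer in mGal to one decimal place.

-8.8

Free-air correction = 0.3086 × 3393.3 = 1047.17 mGal
Free-air anomaly = 980615.91 − 981267.80 + (1047.17) = 395.28 mGal
Bouguer slab correction = 0.04193 × 2.84 × 3393.3 = 404.08 mGal
Simple Bouguer anomaly = 395.28 − (404.08) = -8.80 mGal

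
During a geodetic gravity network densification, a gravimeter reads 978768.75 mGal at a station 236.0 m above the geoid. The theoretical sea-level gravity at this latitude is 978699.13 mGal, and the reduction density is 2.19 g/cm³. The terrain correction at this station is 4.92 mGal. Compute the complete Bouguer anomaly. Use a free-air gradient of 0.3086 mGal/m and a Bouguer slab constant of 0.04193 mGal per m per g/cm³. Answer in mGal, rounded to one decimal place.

Free-air correction = 0.3086 × 236.0 = 72.83 mGal
Free-air anomaly = 978768.75 − 978699.13 + (72.83) = 142.45 mGal
Bouguer slab correction = 0.04193 × 2.19 × 236.0 = 21.67 mGal
Simple Bouguer anomaly = 142.45 − (21.67) = 120.78 mGal
Complete Bouguer anomaly = 120.78 + 4.92 = 125.70 mGal

125.7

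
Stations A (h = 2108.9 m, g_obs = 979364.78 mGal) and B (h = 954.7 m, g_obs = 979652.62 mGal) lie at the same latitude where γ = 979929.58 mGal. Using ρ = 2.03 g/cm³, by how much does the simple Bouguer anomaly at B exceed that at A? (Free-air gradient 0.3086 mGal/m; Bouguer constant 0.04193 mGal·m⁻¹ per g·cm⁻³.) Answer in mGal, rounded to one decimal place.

29.9

Δg_SB(A) = 979364.78 − 979929.58 + 0.3086×2108.9 − 0.04193×2.03×2108.9 = -93.50 mGal
Δg_SB(B) = 979652.62 − 979929.58 + 0.3086×954.7 − 0.04193×2.03×954.7 = -63.60 mGal
Difference = -63.60 − (-93.50) = 29.90 mGal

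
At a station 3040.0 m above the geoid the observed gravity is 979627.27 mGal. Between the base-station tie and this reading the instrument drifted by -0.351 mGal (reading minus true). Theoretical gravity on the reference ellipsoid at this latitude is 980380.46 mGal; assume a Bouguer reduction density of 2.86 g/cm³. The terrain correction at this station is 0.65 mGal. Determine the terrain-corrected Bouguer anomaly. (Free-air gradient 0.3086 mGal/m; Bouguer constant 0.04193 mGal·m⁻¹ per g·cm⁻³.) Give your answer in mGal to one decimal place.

Drift-corrected reading = 979627.27 − (-0.351) = 979627.621 mGal
Free-air correction = 0.3086 × 3040.0 = 938.14 mGal
Free-air anomaly = 979627.621 − 980380.46 + (938.14) = 185.301 mGal
Bouguer slab correction = 0.04193 × 2.86 × 3040.0 = 364.56 mGal
Simple Bouguer anomaly = 185.301 − (364.56) = -179.259 mGal
Complete Bouguer anomaly = -179.259 + 0.65 = -178.609 mGal

-178.6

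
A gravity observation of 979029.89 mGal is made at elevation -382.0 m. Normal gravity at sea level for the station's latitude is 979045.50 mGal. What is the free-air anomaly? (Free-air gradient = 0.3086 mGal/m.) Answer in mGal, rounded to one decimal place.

Free-air correction = 0.3086 × -382.0 = -117.89 mGal
Free-air anomaly = 979029.89 − 979045.50 + (-117.89) = -133.50 mGal

-133.5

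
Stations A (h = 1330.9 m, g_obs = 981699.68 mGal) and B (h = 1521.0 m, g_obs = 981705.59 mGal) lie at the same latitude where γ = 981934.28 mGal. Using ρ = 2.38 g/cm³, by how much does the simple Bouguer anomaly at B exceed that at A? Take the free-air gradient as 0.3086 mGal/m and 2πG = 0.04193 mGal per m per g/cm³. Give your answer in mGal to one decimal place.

45.6

Δg_SB(A) = 981699.68 − 981934.28 + 0.3086×1330.9 − 0.04193×2.38×1330.9 = 43.30 mGal
Δg_SB(B) = 981705.59 − 981934.28 + 0.3086×1521.0 − 0.04193×2.38×1521.0 = 88.90 mGal
Difference = 88.90 − (43.30) = 45.60 mGal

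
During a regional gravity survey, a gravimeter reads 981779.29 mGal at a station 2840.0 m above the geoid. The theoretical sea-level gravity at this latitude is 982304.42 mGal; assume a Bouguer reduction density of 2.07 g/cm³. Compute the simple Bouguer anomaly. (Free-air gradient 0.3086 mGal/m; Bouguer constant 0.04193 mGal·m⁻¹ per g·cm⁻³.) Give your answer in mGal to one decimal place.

Free-air correction = 0.3086 × 2840.0 = 876.42 mGal
Free-air anomaly = 981779.29 − 982304.42 + (876.42) = 351.29 mGal
Bouguer slab correction = 0.04193 × 2.07 × 2840.0 = 246.50 mGal
Simple Bouguer anomaly = 351.29 − (246.50) = 104.79 mGal

104.8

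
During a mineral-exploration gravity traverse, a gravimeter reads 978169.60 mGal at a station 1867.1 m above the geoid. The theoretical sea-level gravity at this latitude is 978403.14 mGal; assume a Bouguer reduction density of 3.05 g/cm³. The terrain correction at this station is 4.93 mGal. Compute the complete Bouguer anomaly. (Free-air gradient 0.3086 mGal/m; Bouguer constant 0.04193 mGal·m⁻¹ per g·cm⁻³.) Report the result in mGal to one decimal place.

Free-air correction = 0.3086 × 1867.1 = 576.19 mGal
Free-air anomaly = 978169.60 − 978403.14 + (576.19) = 342.65 mGal
Bouguer slab correction = 0.04193 × 3.05 × 1867.1 = 238.78 mGal
Simple Bouguer anomaly = 342.65 − (238.78) = 103.87 mGal
Complete Bouguer anomaly = 103.87 + 4.93 = 108.80 mGal

108.8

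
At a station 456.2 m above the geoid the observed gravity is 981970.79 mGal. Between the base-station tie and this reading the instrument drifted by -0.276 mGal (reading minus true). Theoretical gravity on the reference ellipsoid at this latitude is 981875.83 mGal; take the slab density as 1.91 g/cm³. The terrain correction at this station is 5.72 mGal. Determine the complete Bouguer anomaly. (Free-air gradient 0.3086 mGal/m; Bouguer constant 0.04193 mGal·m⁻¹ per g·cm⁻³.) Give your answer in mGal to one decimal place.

Drift-corrected reading = 981970.79 − (-0.276) = 981971.066 mGal
Free-air correction = 0.3086 × 456.2 = 140.78 mGal
Free-air anomaly = 981971.066 − 981875.83 + (140.78) = 236.016 mGal
Bouguer slab correction = 0.04193 × 1.91 × 456.2 = 36.54 mGal
Simple Bouguer anomaly = 236.016 − (36.54) = 199.476 mGal
Complete Bouguer anomaly = 199.476 + 5.72 = 205.196 mGal

205.2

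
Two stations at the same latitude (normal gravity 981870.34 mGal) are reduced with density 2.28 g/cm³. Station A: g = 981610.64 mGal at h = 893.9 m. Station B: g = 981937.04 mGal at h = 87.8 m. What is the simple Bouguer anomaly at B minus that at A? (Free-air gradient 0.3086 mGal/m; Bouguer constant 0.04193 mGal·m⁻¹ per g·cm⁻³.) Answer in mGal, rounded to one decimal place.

Δg_SB(A) = 981610.64 − 981870.34 + 0.3086×893.9 − 0.04193×2.28×893.9 = -69.30 mGal
Δg_SB(B) = 981937.04 − 981870.34 + 0.3086×87.8 − 0.04193×2.28×87.8 = 85.40 mGal
Difference = 85.40 − (-69.30) = 154.70 mGal

154.7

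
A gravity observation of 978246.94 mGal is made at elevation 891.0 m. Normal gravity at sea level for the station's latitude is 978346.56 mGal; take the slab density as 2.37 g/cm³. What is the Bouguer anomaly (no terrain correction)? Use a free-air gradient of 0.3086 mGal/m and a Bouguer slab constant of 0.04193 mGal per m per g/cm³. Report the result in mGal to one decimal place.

86.8

Free-air correction = 0.3086 × 891.0 = 274.96 mGal
Free-air anomaly = 978246.94 − 978346.56 + (274.96) = 175.34 mGal
Bouguer slab correction = 0.04193 × 2.37 × 891.0 = 88.54 mGal
Simple Bouguer anomaly = 175.34 − (88.54) = 86.80 mGal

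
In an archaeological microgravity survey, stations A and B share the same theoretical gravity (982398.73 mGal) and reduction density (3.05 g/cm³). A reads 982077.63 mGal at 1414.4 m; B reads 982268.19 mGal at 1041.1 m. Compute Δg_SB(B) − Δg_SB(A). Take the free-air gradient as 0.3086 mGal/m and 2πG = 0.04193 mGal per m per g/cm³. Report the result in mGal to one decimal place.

Δg_SB(A) = 982077.63 − 982398.73 + 0.3086×1414.4 − 0.04193×3.05×1414.4 = -65.50 mGal
Δg_SB(B) = 982268.19 − 982398.73 + 0.3086×1041.1 − 0.04193×3.05×1041.1 = 57.60 mGal
Difference = 57.60 − (-65.50) = 123.10 mGal

123.1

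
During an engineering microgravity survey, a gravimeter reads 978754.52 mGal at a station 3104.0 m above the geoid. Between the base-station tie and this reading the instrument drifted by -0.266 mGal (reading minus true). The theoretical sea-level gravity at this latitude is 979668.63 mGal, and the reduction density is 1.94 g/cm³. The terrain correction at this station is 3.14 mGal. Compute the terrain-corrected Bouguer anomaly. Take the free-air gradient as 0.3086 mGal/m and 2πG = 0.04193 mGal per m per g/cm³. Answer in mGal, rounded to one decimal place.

Drift-corrected reading = 978754.52 − (-0.266) = 978754.786 mGal
Free-air correction = 0.3086 × 3104.0 = 957.89 mGal
Free-air anomaly = 978754.786 − 979668.63 + (957.89) = 44.046 mGal
Bouguer slab correction = 0.04193 × 1.94 × 3104.0 = 252.49 mGal
Simple Bouguer anomaly = 44.046 − (252.49) = -208.444 mGal
Complete Bouguer anomaly = -208.444 + 3.14 = -205.304 mGal

-205.3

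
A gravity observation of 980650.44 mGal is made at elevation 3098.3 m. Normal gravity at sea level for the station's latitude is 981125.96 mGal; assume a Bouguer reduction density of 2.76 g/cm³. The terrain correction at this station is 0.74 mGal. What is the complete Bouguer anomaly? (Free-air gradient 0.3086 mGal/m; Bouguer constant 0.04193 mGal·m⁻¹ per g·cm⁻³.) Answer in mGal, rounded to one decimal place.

122.8

Free-air correction = 0.3086 × 3098.3 = 956.14 mGal
Free-air anomaly = 980650.44 − 981125.96 + (956.14) = 480.62 mGal
Bouguer slab correction = 0.04193 × 2.76 × 3098.3 = 358.56 mGal
Simple Bouguer anomaly = 480.62 − (358.56) = 122.06 mGal
Complete Bouguer anomaly = 122.06 + 0.74 = 122.80 mGal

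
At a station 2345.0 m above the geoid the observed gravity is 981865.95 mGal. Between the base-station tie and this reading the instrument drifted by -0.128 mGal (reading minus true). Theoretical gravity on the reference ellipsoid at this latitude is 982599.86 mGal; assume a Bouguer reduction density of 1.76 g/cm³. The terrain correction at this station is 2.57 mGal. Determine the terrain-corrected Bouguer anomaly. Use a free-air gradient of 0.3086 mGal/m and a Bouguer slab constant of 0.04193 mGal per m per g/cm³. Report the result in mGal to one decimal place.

Drift-corrected reading = 981865.95 − (-0.128) = 981866.078 mGal
Free-air correction = 0.3086 × 2345.0 = 723.67 mGal
Free-air anomaly = 981866.078 − 982599.86 + (723.67) = -10.112 mGal
Bouguer slab correction = 0.04193 × 1.76 × 2345.0 = 173.05 mGal
Simple Bouguer anomaly = -10.112 − (173.05) = -183.162 mGal
Complete Bouguer anomaly = -183.162 + 2.57 = -180.592 mGal

-180.6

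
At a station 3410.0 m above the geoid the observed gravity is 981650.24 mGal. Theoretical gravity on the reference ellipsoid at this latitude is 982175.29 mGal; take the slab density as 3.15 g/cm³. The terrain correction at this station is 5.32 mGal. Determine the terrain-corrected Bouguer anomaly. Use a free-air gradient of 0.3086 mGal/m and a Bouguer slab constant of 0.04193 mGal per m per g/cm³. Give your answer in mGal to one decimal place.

82.2

Free-air correction = 0.3086 × 3410.0 = 1052.33 mGal
Free-air anomaly = 981650.24 − 982175.29 + (1052.33) = 527.28 mGal
Bouguer slab correction = 0.04193 × 3.15 × 3410.0 = 450.39 mGal
Simple Bouguer anomaly = 527.28 − (450.39) = 76.89 mGal
Complete Bouguer anomaly = 76.89 + 5.32 = 82.21 mGal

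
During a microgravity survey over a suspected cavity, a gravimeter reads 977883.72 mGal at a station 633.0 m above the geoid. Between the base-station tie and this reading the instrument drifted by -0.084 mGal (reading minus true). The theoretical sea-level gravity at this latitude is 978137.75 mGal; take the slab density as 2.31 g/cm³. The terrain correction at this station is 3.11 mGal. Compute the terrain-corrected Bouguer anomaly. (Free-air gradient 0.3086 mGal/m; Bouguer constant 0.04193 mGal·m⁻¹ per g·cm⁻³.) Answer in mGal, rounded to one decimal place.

-116.8

Drift-corrected reading = 977883.72 − (-0.084) = 977883.804 mGal
Free-air correction = 0.3086 × 633.0 = 195.34 mGal
Free-air anomaly = 977883.804 − 978137.75 + (195.34) = -58.606 mGal
Bouguer slab correction = 0.04193 × 2.31 × 633.0 = 61.31 mGal
Simple Bouguer anomaly = -58.606 − (61.31) = -119.916 mGal
Complete Bouguer anomaly = -119.916 + 3.11 = -116.806 mGal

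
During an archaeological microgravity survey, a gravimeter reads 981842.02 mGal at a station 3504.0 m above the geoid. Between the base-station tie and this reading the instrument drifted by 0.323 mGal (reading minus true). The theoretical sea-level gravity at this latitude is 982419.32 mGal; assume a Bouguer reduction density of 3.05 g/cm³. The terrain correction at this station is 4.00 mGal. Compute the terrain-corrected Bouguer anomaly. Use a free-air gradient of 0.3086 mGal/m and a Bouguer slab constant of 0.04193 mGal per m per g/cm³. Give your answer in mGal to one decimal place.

Drift-corrected reading = 981842.02 − (0.323) = 981841.697 mGal
Free-air correction = 0.3086 × 3504.0 = 1081.33 mGal
Free-air anomaly = 981841.697 − 982419.32 + (1081.33) = 503.707 mGal
Bouguer slab correction = 0.04193 × 3.05 × 3504.0 = 448.11 mGal
Simple Bouguer anomaly = 503.707 − (448.11) = 55.597 mGal
Complete Bouguer anomaly = 55.597 + 4.00 = 59.597 mGal

59.6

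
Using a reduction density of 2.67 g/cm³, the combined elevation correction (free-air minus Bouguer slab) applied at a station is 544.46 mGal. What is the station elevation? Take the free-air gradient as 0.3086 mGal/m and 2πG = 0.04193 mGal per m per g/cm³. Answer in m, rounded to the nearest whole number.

Combined gradient = 0.3086 − 0.04193 × 2.67 = 0.1966469 mGal/m
h = 544.46 / 0.1966469 = 2768.72 m

2769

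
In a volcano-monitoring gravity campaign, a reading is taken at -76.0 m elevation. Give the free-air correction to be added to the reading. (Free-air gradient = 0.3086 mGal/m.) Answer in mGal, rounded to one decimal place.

Free-air correction = 0.3086 × -76.0 = -23.5 mGal

-23.5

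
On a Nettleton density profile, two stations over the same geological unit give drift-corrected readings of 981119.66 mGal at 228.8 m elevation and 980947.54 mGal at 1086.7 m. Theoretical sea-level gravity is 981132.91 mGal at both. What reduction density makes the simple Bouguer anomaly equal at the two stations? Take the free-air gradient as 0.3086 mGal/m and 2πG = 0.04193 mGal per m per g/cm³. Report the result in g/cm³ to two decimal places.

2.58

Δg_obs = 980947.54 − 981119.66 = -172.12 mGal over Δh = 1086.7 − 228.8 = 857.9 m
Equal Bouguer anomalies ⇒ Δg_obs + (0.3086 − 0.04193ρ)·Δh = 0
0.3086 − 0.04193ρ = −Δg_obs/Δh = 0.20063
ρ = (0.3086 − 0.20063) / 0.04193 = 2.58 g/cm³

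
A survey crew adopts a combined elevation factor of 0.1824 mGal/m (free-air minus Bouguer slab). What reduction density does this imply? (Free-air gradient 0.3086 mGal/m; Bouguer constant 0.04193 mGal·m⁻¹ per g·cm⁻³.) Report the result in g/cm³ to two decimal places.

0.1824 = 0.3086 − 0.04193 × ρ
ρ = (0.3086 − 0.1824) / 0.04193 = 3.01 g/cm³

3.01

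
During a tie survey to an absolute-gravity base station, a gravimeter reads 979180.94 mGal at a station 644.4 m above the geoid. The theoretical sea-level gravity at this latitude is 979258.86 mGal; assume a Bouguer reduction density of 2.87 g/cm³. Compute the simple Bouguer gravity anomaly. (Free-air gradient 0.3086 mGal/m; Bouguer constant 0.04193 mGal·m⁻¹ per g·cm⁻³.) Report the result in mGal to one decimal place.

Free-air correction = 0.3086 × 644.4 = 198.86 mGal
Free-air anomaly = 979180.94 − 979258.86 + (198.86) = 120.94 mGal
Bouguer slab correction = 0.04193 × 2.87 × 644.4 = 77.55 mGal
Simple Bouguer anomaly = 120.94 − (77.55) = 43.39 mGal

43.4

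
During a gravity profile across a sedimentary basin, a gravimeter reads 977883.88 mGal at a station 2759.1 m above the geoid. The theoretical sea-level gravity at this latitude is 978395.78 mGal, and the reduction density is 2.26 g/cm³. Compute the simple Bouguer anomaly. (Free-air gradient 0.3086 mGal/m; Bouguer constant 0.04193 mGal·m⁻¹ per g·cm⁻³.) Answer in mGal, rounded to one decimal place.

78.1

Free-air correction = 0.3086 × 2759.1 = 851.46 mGal
Free-air anomaly = 977883.88 − 978395.78 + (851.46) = 339.56 mGal
Bouguer slab correction = 0.04193 × 2.26 × 2759.1 = 261.46 mGal
Simple Bouguer anomaly = 339.56 − (261.46) = 78.10 mGal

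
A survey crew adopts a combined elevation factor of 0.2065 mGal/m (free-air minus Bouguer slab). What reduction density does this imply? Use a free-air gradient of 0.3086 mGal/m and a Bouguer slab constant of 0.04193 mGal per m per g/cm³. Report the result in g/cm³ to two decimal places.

0.2065 = 0.3086 − 0.04193 × ρ
ρ = (0.3086 − 0.2065) / 0.04193 = 2.44 g/cm³

2.44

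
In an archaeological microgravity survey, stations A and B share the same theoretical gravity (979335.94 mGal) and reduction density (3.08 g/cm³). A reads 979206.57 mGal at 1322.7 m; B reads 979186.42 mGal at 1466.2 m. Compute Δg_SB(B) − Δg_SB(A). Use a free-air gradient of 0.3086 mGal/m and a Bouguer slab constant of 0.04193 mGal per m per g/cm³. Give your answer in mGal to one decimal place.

5.6

Δg_SB(A) = 979206.57 − 979335.94 + 0.3086×1322.7 − 0.04193×3.08×1322.7 = 108.00 mGal
Δg_SB(B) = 979186.42 − 979335.94 + 0.3086×1466.2 − 0.04193×3.08×1466.2 = 113.60 mGal
Difference = 113.60 − (108.00) = 5.60 mGal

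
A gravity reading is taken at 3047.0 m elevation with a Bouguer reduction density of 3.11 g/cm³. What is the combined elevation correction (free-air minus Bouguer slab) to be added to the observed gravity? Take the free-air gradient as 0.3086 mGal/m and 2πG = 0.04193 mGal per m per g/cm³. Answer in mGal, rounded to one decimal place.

Combined gradient = 0.3086 − 0.04193 × 3.11 = 0.1781977 mGal/m
Combined elevation correction = 0.1781977 × 3047.0 = 543.0 mGal

543.0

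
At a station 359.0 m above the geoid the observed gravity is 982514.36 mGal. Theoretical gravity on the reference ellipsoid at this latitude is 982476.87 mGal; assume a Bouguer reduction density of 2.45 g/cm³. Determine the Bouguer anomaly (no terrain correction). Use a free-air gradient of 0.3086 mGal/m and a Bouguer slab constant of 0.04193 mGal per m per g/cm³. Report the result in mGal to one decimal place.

Free-air correction = 0.3086 × 359.0 = 110.79 mGal
Free-air anomaly = 982514.36 − 982476.87 + (110.79) = 148.28 mGal
Bouguer slab correction = 0.04193 × 2.45 × 359.0 = 36.88 mGal
Simple Bouguer anomaly = 148.28 − (36.88) = 111.40 mGal

111.4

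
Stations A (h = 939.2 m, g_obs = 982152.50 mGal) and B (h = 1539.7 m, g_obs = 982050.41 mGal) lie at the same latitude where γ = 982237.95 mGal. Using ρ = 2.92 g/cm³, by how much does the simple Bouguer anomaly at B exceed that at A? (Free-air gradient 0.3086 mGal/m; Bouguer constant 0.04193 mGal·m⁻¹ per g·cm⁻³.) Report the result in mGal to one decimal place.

9.7

Δg_SB(A) = 982152.50 − 982237.95 + 0.3086×939.2 − 0.04193×2.92×939.2 = 89.40 mGal
Δg_SB(B) = 982050.41 − 982237.95 + 0.3086×1539.7 − 0.04193×2.92×1539.7 = 99.10 mGal
Difference = 99.10 − (89.40) = 9.70 mGal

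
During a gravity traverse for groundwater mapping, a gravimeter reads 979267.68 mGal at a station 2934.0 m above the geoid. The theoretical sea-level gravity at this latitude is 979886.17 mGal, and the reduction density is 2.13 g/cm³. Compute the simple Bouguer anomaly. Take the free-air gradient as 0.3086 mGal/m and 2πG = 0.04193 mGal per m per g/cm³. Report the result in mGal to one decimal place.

24.9

Free-air correction = 0.3086 × 2934.0 = 905.43 mGal
Free-air anomaly = 979267.68 − 979886.17 + (905.43) = 286.94 mGal
Bouguer slab correction = 0.04193 × 2.13 × 2934.0 = 262.04 mGal
Simple Bouguer anomaly = 286.94 − (262.04) = 24.90 mGal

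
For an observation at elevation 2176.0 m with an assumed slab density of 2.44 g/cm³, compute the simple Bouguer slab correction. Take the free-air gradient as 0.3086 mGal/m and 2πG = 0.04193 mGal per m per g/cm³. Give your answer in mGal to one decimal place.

222.6

Bouguer slab correction = 0.04193 × 2.44 × 2176.0 = 222.6 mGal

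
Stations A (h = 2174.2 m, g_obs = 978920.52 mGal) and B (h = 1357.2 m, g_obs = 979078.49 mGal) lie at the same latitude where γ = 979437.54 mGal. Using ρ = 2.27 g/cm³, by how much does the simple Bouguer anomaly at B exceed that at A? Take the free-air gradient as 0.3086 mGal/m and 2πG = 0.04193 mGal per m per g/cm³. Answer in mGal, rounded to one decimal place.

-16.4

Δg_SB(A) = 978920.52 − 979437.54 + 0.3086×2174.2 − 0.04193×2.27×2174.2 = -53.00 mGal
Δg_SB(B) = 979078.49 − 979437.54 + 0.3086×1357.2 − 0.04193×2.27×1357.2 = -69.40 mGal
Difference = -69.40 − (-53.00) = -16.40 mGal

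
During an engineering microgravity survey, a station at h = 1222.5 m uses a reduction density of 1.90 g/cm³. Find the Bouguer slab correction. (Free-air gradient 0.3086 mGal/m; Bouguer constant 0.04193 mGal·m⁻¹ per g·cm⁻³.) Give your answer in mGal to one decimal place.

97.4

Bouguer slab correction = 0.04193 × 1.90 × 1222.5 = 97.4 mGal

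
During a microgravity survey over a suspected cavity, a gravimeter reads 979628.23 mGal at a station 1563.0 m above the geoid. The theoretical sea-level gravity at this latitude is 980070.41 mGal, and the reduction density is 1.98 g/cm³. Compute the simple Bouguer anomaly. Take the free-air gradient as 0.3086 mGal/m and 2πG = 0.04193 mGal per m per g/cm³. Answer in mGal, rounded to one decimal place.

-89.6

Free-air correction = 0.3086 × 1563.0 = 482.34 mGal
Free-air anomaly = 979628.23 − 980070.41 + (482.34) = 40.16 mGal
Bouguer slab correction = 0.04193 × 1.98 × 1563.0 = 129.76 mGal
Simple Bouguer anomaly = 40.16 − (129.76) = -89.60 mGal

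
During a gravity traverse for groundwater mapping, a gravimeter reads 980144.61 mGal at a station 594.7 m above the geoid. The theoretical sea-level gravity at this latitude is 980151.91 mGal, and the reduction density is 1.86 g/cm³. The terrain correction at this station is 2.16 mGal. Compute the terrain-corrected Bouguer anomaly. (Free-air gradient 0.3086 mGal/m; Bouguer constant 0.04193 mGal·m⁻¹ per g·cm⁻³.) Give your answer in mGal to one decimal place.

Free-air correction = 0.3086 × 594.7 = 183.52 mGal
Free-air anomaly = 980144.61 − 980151.91 + (183.52) = 176.22 mGal
Bouguer slab correction = 0.04193 × 1.86 × 594.7 = 46.38 mGal
Simple Bouguer anomaly = 176.22 − (46.38) = 129.84 mGal
Complete Bouguer anomaly = 129.84 + 2.16 = 132.00 mGal

132.0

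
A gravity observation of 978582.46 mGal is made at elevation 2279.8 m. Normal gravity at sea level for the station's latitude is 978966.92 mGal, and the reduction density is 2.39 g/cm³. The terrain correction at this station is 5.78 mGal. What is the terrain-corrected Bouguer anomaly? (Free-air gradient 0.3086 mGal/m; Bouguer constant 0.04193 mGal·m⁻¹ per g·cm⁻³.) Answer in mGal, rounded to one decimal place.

Free-air correction = 0.3086 × 2279.8 = 703.55 mGal
Free-air anomaly = 978582.46 − 978966.92 + (703.55) = 319.09 mGal
Bouguer slab correction = 0.04193 × 2.39 × 2279.8 = 228.46 mGal
Simple Bouguer anomaly = 319.09 − (228.46) = 90.63 mGal
Complete Bouguer anomaly = 90.63 + 5.78 = 96.41 mGal

96.4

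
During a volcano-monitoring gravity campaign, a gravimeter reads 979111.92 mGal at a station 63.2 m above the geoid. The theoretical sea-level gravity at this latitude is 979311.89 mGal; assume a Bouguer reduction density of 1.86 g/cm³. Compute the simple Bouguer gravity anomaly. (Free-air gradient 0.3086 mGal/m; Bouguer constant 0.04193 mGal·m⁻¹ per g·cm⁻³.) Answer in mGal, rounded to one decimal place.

Free-air correction = 0.3086 × 63.2 = 19.50 mGal
Free-air anomaly = 979111.92 − 979311.89 + (19.50) = -180.47 mGal
Bouguer slab correction = 0.04193 × 1.86 × 63.2 = 4.93 mGal
Simple Bouguer anomaly = -180.47 − (4.93) = -185.40 mGal

-185.4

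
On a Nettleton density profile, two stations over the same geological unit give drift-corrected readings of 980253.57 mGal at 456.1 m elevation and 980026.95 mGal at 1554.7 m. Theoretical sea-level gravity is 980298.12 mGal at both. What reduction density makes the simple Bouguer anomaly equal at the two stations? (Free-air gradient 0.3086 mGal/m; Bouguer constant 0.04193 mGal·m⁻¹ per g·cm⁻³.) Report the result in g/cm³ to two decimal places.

Δg_obs = 980026.95 − 980253.57 = -226.62 mGal over Δh = 1554.7 − 456.1 = 1098.6 m
Equal Bouguer anomalies ⇒ Δg_obs + (0.3086 − 0.04193ρ)·Δh = 0
0.3086 − 0.04193ρ = −Δg_obs/Δh = 0.20628
ρ = (0.3086 − 0.20628) / 0.04193 = 2.44 g/cm³

2.44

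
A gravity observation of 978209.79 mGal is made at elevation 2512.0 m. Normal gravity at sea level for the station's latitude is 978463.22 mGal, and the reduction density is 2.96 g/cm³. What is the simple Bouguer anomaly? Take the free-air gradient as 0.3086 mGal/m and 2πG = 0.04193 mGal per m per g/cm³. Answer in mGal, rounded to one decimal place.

210.0

Free-air correction = 0.3086 × 2512.0 = 775.20 mGal
Free-air anomaly = 978209.79 − 978463.22 + (775.20) = 521.77 mGal
Bouguer slab correction = 0.04193 × 2.96 × 2512.0 = 311.77 mGal
Simple Bouguer anomaly = 521.77 − (311.77) = 210.00 mGal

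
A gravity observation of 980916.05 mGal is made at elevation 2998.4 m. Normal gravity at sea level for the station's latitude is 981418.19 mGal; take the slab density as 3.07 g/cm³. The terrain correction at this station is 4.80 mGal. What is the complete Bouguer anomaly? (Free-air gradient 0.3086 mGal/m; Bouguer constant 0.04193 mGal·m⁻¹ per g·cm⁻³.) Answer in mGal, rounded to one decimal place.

42.0

Free-air correction = 0.3086 × 2998.4 = 925.31 mGal
Free-air anomaly = 980916.05 − 981418.19 + (925.31) = 423.17 mGal
Bouguer slab correction = 0.04193 × 3.07 × 2998.4 = 385.97 mGal
Simple Bouguer anomaly = 423.17 − (385.97) = 37.20 mGal
Complete Bouguer anomaly = 37.20 + 4.80 = 42.00 mGal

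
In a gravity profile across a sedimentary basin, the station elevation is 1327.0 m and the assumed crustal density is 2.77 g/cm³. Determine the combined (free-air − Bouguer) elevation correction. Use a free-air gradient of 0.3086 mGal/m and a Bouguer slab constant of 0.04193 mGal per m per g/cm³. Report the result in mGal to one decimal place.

255.4

Combined gradient = 0.3086 − 0.04193 × 2.77 = 0.1924539 mGal/m
Combined elevation correction = 0.1924539 × 1327.0 = 255.4 mGal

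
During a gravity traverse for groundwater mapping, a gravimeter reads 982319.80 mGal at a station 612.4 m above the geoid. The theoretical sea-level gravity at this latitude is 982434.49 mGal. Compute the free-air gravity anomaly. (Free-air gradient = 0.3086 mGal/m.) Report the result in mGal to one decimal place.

74.3

Free-air correction = 0.3086 × 612.4 = 188.99 mGal
Free-air anomaly = 982319.80 − 982434.49 + (188.99) = 74.30 mGal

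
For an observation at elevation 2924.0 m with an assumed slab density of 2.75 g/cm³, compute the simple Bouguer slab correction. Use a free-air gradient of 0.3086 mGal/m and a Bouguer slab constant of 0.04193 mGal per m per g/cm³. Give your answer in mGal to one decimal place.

Bouguer slab correction = 0.04193 × 2.75 × 2924.0 = 337.2 mGal

337.2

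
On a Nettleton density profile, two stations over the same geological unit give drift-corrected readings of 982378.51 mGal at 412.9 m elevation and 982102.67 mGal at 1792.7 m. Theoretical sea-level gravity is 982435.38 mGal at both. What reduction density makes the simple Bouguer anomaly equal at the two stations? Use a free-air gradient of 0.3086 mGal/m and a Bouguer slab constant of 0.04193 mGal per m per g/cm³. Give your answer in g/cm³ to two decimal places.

Δg_obs = 982102.67 − 982378.51 = -275.84 mGal over Δh = 1792.7 − 412.9 = 1379.8 m
Equal Bouguer anomalies ⇒ Δg_obs + (0.3086 − 0.04193ρ)·Δh = 0
0.3086 − 0.04193ρ = −Δg_obs/Δh = 0.19991
ρ = (0.3086 − 0.19991) / 0.04193 = 2.59 g/cm³

2.59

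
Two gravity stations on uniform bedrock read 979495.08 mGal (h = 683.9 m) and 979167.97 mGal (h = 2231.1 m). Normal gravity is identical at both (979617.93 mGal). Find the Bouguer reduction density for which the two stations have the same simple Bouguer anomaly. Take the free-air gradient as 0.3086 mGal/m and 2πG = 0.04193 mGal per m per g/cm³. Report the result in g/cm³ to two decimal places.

2.32

Δg_obs = 979167.97 − 979495.08 = -327.11 mGal over Δh = 2231.1 − 683.9 = 1547.2 m
Equal Bouguer anomalies ⇒ Δg_obs + (0.3086 − 0.04193ρ)·Δh = 0
0.3086 − 0.04193ρ = −Δg_obs/Δh = 0.21142
ρ = (0.3086 − 0.21142) / 0.04193 = 2.32 g/cm³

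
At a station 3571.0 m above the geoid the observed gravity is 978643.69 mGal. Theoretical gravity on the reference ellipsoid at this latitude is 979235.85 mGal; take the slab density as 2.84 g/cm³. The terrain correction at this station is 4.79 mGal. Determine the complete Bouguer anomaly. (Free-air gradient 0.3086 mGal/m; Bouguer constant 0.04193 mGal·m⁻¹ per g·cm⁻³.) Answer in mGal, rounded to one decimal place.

89.4

Free-air correction = 0.3086 × 3571.0 = 1102.01 mGal
Free-air anomaly = 978643.69 − 979235.85 + (1102.01) = 509.85 mGal
Bouguer slab correction = 0.04193 × 2.84 × 3571.0 = 425.24 mGal
Simple Bouguer anomaly = 509.85 − (425.24) = 84.61 mGal
Complete Bouguer anomaly = 84.61 + 4.79 = 89.40 mGal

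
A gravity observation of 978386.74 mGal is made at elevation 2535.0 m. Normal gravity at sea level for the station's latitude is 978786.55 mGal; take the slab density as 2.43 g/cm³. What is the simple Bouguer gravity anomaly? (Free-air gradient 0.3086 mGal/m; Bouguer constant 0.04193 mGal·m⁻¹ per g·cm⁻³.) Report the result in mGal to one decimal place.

124.2

Free-air correction = 0.3086 × 2535.0 = 782.30 mGal
Free-air anomaly = 978386.74 − 978786.55 + (782.30) = 382.49 mGal
Bouguer slab correction = 0.04193 × 2.43 × 2535.0 = 258.29 mGal
Simple Bouguer anomaly = 382.49 − (258.29) = 124.20 mGal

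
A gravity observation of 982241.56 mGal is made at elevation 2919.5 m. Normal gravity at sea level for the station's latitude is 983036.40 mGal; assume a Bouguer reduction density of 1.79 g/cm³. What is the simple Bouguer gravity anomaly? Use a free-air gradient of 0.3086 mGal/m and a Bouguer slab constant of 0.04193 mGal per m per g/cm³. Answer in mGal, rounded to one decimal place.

-113.0

Free-air correction = 0.3086 × 2919.5 = 900.96 mGal
Free-air anomaly = 982241.56 − 983036.40 + (900.96) = 106.12 mGal
Bouguer slab correction = 0.04193 × 1.79 × 2919.5 = 219.12 mGal
Simple Bouguer anomaly = 106.12 − (219.12) = -113.00 mGal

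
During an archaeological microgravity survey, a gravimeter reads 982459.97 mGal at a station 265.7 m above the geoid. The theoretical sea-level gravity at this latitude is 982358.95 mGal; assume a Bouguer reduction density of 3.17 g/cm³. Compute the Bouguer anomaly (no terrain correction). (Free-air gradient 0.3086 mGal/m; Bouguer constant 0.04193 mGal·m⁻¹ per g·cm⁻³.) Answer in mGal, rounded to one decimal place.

Free-air correction = 0.3086 × 265.7 = 82.00 mGal
Free-air anomaly = 982459.97 − 982358.95 + (82.00) = 183.02 mGal
Bouguer slab correction = 0.04193 × 3.17 × 265.7 = 35.32 mGal
Simple Bouguer anomaly = 183.02 − (35.32) = 147.70 mGal

147.7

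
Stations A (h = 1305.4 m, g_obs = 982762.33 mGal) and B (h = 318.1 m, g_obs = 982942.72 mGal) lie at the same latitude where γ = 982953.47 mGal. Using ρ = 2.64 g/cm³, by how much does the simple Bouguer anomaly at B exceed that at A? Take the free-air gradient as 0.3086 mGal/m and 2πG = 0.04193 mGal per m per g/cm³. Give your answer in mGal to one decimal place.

-15.0

Δg_SB(A) = 982762.33 − 982953.47 + 0.3086×1305.4 − 0.04193×2.64×1305.4 = 67.20 mGal
Δg_SB(B) = 982942.72 − 982953.47 + 0.3086×318.1 − 0.04193×2.64×318.1 = 52.20 mGal
Difference = 52.20 − (67.20) = -15.00 mGal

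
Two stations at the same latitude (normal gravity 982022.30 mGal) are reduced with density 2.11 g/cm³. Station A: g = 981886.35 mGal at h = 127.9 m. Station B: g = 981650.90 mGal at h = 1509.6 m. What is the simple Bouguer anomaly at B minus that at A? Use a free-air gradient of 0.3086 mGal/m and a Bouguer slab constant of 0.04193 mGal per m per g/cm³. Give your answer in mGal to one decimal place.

Δg_SB(A) = 981886.35 − 982022.30 + 0.3086×127.9 − 0.04193×2.11×127.9 = -107.80 mGal
Δg_SB(B) = 981650.90 − 982022.30 + 0.3086×1509.6 − 0.04193×2.11×1509.6 = -39.10 mGal
Difference = -39.10 − (-107.80) = 68.70 mGal

68.7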